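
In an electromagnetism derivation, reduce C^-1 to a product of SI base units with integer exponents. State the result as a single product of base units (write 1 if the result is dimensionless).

C = A·s = s·A (charge = current × time).
So C⁻¹ = s⁻¹·A⁻¹.

s⁻¹·A⁻¹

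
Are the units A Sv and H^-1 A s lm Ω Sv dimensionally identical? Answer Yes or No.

Left side:
  Sv = J/kg (equivalent dose = energy per mass),
      = m²·s⁻².
  Combining: A·Sv = A · (m²·s⁻²) = m²·s⁻²·A.
Right side:
  H = Wb/A (inductance = flux per current),
      = kg·m²·s⁻²·A⁻².
  So H⁻¹ = kg⁻¹·m⁻²·s²·A².
  lm = cd·sr = cd (luminous flux; sr is dimensionless).
  Ω = V/A (resistance = voltage per current),
      = kg·m²·s⁻³·A⁻².
  Sv = J/kg (equivalent dose = energy per mass),
      = m²·s⁻².
  Combining: H⁻¹·A·s·lm·Ω·Sv = (kg⁻¹·m⁻²·s²·A²) · A · s · cd · (kg·m²·s⁻³·A⁻²) · (m²·s⁻²) = m²·s⁻²·A·cd.
Left is m²·s⁻²·A; right is m²·s⁻²·A·cd — different.

No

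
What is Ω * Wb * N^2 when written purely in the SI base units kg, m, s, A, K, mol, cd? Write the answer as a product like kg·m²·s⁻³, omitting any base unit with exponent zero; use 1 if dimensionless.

Ω = kg·m²·s⁻³·A⁻².
Wb = kg·m²·s⁻²·A⁻¹.
N = kg·m·s⁻².
So N² = kg²·m²·s⁻⁴.
Combining: Ω·Wb·N² = (kg·m²·s⁻³·A⁻²) · (kg·m²·s⁻²·A⁻¹) · (kg²·m²·s⁻⁴) = kg⁴·m⁶·s⁻⁹·A⁻³.

kg⁴·m⁶·s⁻⁹·A⁻³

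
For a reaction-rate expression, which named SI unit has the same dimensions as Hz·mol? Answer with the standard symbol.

kat

Hz = s⁻¹.
Combining: Hz·mol = s⁻¹ · mol = s⁻¹·mol.
s⁻¹·mol is the base-SI form of the katal.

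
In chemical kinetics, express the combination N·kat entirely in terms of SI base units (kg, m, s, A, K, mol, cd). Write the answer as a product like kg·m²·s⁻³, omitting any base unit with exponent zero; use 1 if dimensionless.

kg·m·s⁻³·mol

N = kg·m/s² = kg·m·s⁻² (force = mass × acceleration).
kat = mol/s = s⁻¹·mol (catalytic activity).
Combining: N·kat = (kg·m·s⁻²) · (s⁻¹·mol) = kg·m·s⁻³·mol.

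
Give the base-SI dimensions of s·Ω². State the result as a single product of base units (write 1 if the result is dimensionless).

kg²·m⁴·s⁻⁵·A⁻⁴

Ω = V/A (resistance = voltage per current),
    = kg·m²·s⁻³·A⁻².
So Ω² = kg²·m⁴·s⁻⁶·A⁻⁴.
Combining: s·Ω² = s · (kg²·m⁴·s⁻⁶·A⁻⁴) = kg²·m⁴·s⁻⁵·A⁻⁴.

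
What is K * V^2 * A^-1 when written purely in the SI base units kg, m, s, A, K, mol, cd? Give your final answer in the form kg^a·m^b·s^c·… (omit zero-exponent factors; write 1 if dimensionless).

V = W/A (potential = power per current),
    = kg·m²·s⁻³·A⁻¹.
So V² = kg²·m⁴·s⁻⁶·A⁻².
Combining: K·V²·A⁻¹ = K · (kg²·m⁴·s⁻⁶·A⁻²) · A⁻¹ = kg²·m⁴·s⁻⁶·A⁻³·K.

kg²·m⁴·s⁻⁶·A⁻³·K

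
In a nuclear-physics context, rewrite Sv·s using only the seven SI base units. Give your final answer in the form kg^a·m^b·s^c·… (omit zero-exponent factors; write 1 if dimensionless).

m²·s⁻¹

Sv = J/kg (equivalent dose = energy per mass),
    = m²·s⁻².
Combining: Sv·s = (m²·s⁻²) · s = m²·s⁻¹.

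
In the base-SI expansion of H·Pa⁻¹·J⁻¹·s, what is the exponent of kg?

H = Wb/A (inductance = flux per current),
    = kg·m²·s⁻²·A⁻².
Pa = N/m² (pressure = force per area),
    = kg·m⁻¹·s⁻².
So Pa⁻¹ = kg⁻¹·m·s².
J = N·m (work = force × distance),
    = kg·m²·s⁻².
So J⁻¹ = kg⁻¹·m⁻²·s².
Combining: H·Pa⁻¹·J⁻¹·s = (kg·m²·s⁻²·A⁻²) · (kg⁻¹·m·s²) · (kg⁻¹·m⁻²·s²) · s = kg⁻¹·m·s³·A⁻².
The exponent of kg is -1.

-1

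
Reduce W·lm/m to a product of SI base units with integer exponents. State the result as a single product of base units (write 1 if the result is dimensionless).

W = kg·m²·s⁻³.
lm = cd.
Combining: m⁻¹·W·lm = m⁻¹ · (kg·m²·s⁻³) · cd = kg·m·s⁻³·cd.

kg·m·s⁻³·cd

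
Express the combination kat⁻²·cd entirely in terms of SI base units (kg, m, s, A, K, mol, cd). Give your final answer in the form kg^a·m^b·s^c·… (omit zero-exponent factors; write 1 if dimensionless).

kat = mol/s = s⁻¹·mol (catalytic activity).
So kat⁻² = s²·mol⁻².
Combining: kat⁻²·cd = (s²·mol⁻²) · cd = s²·mol⁻²·cd.

s²·mol⁻²·cd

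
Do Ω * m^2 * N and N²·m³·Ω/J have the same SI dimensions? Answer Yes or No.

Left side:
  Ω = kg·m²·s⁻³·A⁻².
  N = kg·m·s⁻².
  Combining: Ω·m²·N = (kg·m²·s⁻³·A⁻²) · m² · (kg·m·s⁻²) = kg²·m⁵·s⁻⁵·A⁻².
Right side:
  J = N·m (work = force × distance),
      = kg·m²·s⁻².
  So J⁻¹ = kg⁻¹·m⁻²·s².
  N = kg·m/s² = kg·m·s⁻² (force = mass × acceleration).
  So N² = kg²·m²·s⁻⁴.
  Ω = V/A (resistance = voltage per current),
      = kg·m²·s⁻³·A⁻².
  Combining: J⁻¹·N²·m³·Ω = (kg⁻¹·m⁻²·s²) · (kg²·m²·s⁻⁴) · m³ · (kg·m²·s⁻³·A⁻²) = kg²·m⁵·s⁻⁵·A⁻².
Both reduce to kg²·m⁵·s⁻⁵·A⁻².

Yes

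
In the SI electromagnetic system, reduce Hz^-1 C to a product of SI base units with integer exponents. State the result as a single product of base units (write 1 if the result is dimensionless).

s²·A

Hz = s⁻¹.
So Hz⁻¹ = s.
C = s·A.
Combining: Hz⁻¹·C = s · (s·A) = s²·A.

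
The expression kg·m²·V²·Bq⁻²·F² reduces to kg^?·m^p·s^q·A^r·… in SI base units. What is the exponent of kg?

V = kg·m²·s⁻³·A⁻¹.
So V² = kg²·m⁴·s⁻⁶·A⁻².
Bq = s⁻¹.
So Bq⁻² = s².
F = kg⁻¹·m⁻²·s⁴·A².
So F² = kg⁻²·m⁻⁴·s⁸·A⁴.
Combining: kg·m²·V²·Bq⁻²·F² = kg · m² · (kg²·m⁴·s⁻⁶·A⁻²) · s² · (kg⁻²·m⁻⁴·s⁸·A⁴) = kg·m²·s⁴·A².
The exponent of kg is 1.

1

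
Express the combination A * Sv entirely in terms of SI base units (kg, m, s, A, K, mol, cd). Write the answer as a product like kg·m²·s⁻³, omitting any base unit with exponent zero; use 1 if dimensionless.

m²·s⁻²·A

Sv = m²·s⁻².
Combining: A·Sv = A · (m²·s⁻²) = m²·s⁻²·A.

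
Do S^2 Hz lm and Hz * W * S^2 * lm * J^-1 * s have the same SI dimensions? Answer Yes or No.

Yes

Left side:
  S = kg⁻¹·m⁻²·s³·A².
  So S² = kg⁻²·m⁻⁴·s⁶·A⁴.
  Hz = s⁻¹.
  lm = cd.
  Combining: S²·Hz·lm = (kg⁻²·m⁻⁴·s⁶·A⁴) · s⁻¹ · cd = kg⁻²·m⁻⁴·s⁵·A⁴·cd.
Right side:
  Hz = s⁻¹.
  W = kg·m²·s⁻³.
  S = kg⁻¹·m⁻²·s³·A².
  So S² = kg⁻²·m⁻⁴·s⁶·A⁴.
  lm = cd.
  J = kg·m²·s⁻².
  So J⁻¹ = kg⁻¹·m⁻²·s².
  Combining: Hz·W·S²·lm·J⁻¹·s = s⁻¹ · (kg·m²·s⁻³) · (kg⁻²·m⁻⁴·s⁶·A⁴) · cd · (kg⁻¹·m⁻²·s²) · s = kg⁻²·m⁻⁴·s⁵·A⁴·cd.
Both reduce to kg⁻²·m⁻⁴·s⁵·A⁴·cd.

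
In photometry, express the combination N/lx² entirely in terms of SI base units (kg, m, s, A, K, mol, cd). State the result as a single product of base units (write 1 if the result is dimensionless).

kg·m⁵·s⁻²·cd⁻²

lx = lm/m² (illuminance = luminous flux per area),
    = m⁻²·cd.
So lx⁻² = m⁴·cd⁻².
N = kg·m/s² = kg·m·s⁻² (force = mass × acceleration).
Combining: lx⁻²·N = (m⁴·cd⁻²) · (kg·m·s⁻²) = kg·m⁵·s⁻²·cd⁻².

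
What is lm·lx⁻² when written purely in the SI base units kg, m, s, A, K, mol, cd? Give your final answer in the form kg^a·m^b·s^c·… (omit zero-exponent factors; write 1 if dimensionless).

lm = cd·sr = cd (luminous flux; sr is dimensionless).
lx = lm/m² (illuminance = luminous flux per area),
    = m⁻²·cd.
So lx⁻² = m⁴·cd⁻².
Combining: lm·lx⁻² = cd · (m⁴·cd⁻²) = m⁴·cd⁻¹.

m⁴·cd⁻¹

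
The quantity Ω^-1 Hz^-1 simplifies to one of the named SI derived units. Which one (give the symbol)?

F

Ω = kg·m²·s⁻³·A⁻².
So Ω⁻¹ = kg⁻¹·m⁻²·s³·A².
Hz = s⁻¹.
So Hz⁻¹ = s.
Combining: Ω⁻¹·Hz⁻¹ = (kg⁻¹·m⁻²·s³·A²) · s = kg⁻¹·m⁻²·s⁴·A².
kg⁻¹·m⁻²·s⁴·A² is the base-SI form of the farad.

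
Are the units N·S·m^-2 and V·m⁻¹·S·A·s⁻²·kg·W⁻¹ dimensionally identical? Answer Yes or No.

Left side:
  N = kg·m/s² = kg·m·s⁻² (force = mass × acceleration).
  S = 1/Ω (conductance is reciprocal resistance),
      = kg⁻¹·m⁻²·s³·A².
  Combining: N·S·m⁻² = (kg·m·s⁻²) · (kg⁻¹·m⁻²·s³·A²) · m⁻² = m⁻³·s·A².
Right side:
  V = kg·m²·s⁻³·A⁻¹.
  S = kg⁻¹·m⁻²·s³·A².
  W = kg·m²·s⁻³.
  So W⁻¹ = kg⁻¹·m⁻²·s³.
  Combining: V·m⁻¹·S·A·s⁻²·kg·W⁻¹ = (kg·m²·s⁻³·A⁻¹) · m⁻¹ · (kg⁻¹·m⁻²·s³·A²) · A · s⁻² · kg · (kg⁻¹·m⁻²·s³) = m⁻³·s·A².
Both reduce to m⁻³·s·A².

Yes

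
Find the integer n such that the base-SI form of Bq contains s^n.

Bq = 1/s = s⁻¹ (activity is decays per second).
The exponent of s is -1.

-1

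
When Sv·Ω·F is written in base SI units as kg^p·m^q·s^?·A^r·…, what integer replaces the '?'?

-1

Sv = J/kg (equivalent dose = energy per mass),
    = m²·s⁻².
Ω = V/A (resistance = voltage per current),
    = kg·m²·s⁻³·A⁻².
F = C/V (capacitance = charge per voltage),
    = A·s/(kg·m²·s⁻³·A⁻¹) (substituting C and V),
    = kg⁻¹·m⁻²·s⁴·A².
Combining: Sv·Ω·F = (m²·s⁻²) · (kg·m²·s⁻³·A⁻²) · (kg⁻¹·m⁻²·s⁴·A²) = m²·s⁻¹.
The exponent of s is -1.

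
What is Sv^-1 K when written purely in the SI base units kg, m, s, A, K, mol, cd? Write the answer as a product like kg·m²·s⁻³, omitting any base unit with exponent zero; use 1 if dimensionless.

Sv = J/kg (equivalent dose = energy per mass),
    = m²·s⁻².
So Sv⁻¹ = m⁻²·s².
Combining: Sv⁻¹·K = (m⁻²·s²) · K = m⁻²·s²·K.

m⁻²·s²·K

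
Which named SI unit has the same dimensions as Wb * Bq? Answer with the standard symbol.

V

Wb = V·s (flux: a volt is a weber per second),
    = kg·m²·s⁻²·A⁻¹.
Bq = 1/s = s⁻¹ (activity is decays per second).
Combining: Wb·Bq = (kg·m²·s⁻²·A⁻¹) · s⁻¹ = kg·m²·s⁻³·A⁻¹.
kg·m²·s⁻³·A⁻¹ is the base-SI form of the volt.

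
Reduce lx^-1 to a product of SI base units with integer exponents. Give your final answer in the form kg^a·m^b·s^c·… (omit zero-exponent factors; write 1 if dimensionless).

m²·cd⁻¹

lx = m⁻²·cd.
So lx⁻¹ = m²·cd⁻¹.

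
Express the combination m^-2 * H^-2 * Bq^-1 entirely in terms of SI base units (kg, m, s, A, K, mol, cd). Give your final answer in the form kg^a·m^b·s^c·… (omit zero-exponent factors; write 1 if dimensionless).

H = kg·m²·s⁻²·A⁻².
So H⁻² = kg⁻²·m⁻⁴·s⁴·A⁴.
Bq = s⁻¹.
So Bq⁻¹ = s.
Combining: m⁻²·H⁻²·Bq⁻¹ = m⁻² · (kg⁻²·m⁻⁴·s⁴·A⁴) · s = kg⁻²·m⁻⁶·s⁵·A⁴.

kg⁻²·m⁻⁶·s⁵·A⁴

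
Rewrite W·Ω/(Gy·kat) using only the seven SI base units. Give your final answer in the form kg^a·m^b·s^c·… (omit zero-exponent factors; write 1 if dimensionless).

Gy = m²·s⁻².
So Gy⁻¹ = m⁻²·s².
W = kg·m²·s⁻³.
kat = s⁻¹·mol.
So kat⁻¹ = s·mol⁻¹.
Ω = kg·m²·s⁻³·A⁻².
Combining: Gy⁻¹·W·kat⁻¹·Ω = (m⁻²·s²) · (kg·m²·s⁻³) · (s·mol⁻¹) · (kg·m²·s⁻³·A⁻²) = kg²·m²·s⁻³·A⁻²·mol⁻¹.

kg²·m²·s⁻³·A⁻²·mol⁻¹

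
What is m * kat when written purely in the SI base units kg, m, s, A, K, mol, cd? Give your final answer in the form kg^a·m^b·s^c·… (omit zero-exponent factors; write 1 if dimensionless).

m·s⁻¹·mol

kat = mol/s = s⁻¹·mol (catalytic activity).
Combining: m·kat = m · (s⁻¹·mol) = m·s⁻¹·mol.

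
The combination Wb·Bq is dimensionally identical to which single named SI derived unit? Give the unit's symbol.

Wb = kg·m²·s⁻²·A⁻¹.
Bq = s⁻¹.
Combining: Wb·Bq = (kg·m²·s⁻²·A⁻¹) · s⁻¹ = kg·m²·s⁻³·A⁻¹.
kg·m²·s⁻³·A⁻¹ is the base-SI form of the volt.

V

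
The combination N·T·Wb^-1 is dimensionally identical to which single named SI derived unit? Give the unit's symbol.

Pa

N = kg·m/s² = kg·m·s⁻² (force = mass × acceleration).
T = Wb/m² (flux density = flux per area),
    = kg·s⁻²·A⁻¹.
Wb = V·s (flux: a volt is a weber per second),
    = kg·m²·s⁻²·A⁻¹.
So Wb⁻¹ = kg⁻¹·m⁻²·s²·A.
Combining: N·T·Wb⁻¹ = (kg·m·s⁻²) · (kg·s⁻²·A⁻¹) · (kg⁻¹·m⁻²·s²·A) = kg·m⁻¹·s⁻².
kg·m⁻¹·s⁻² is the base-SI form of the pascal.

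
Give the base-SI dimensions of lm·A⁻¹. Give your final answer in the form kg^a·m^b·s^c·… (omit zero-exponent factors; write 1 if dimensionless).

A⁻¹·cd

lm = cd·sr = cd (luminous flux; sr is dimensionless).
Combining: lm·A⁻¹ = cd · A⁻¹ = A⁻¹·cd.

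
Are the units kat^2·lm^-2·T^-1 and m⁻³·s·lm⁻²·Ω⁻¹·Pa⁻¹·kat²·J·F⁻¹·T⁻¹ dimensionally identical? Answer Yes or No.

Left side:
  kat = mol/s = s⁻¹·mol (catalytic activity).
  So kat² = s⁻²·mol².
  lm = cd·sr = cd (luminous flux; sr is dimensionless).
  So lm⁻² = cd⁻².
  T = Wb/m² (flux density = flux per area),
      = kg·s⁻²·A⁻¹.
  So T⁻¹ = kg⁻¹·s²·A.
  Combining: kat²·lm⁻²·T⁻¹ = (s⁻²·mol²) · cd⁻² · (kg⁻¹·s²·A) = kg⁻¹·A·mol²·cd⁻².
Right side:
  lm = cd.
  So lm⁻² = cd⁻².
  Ω = kg·m²·s⁻³·A⁻².
  So Ω⁻¹ = kg⁻¹·m⁻²·s³·A².
  Pa = kg·m⁻¹·s⁻².
  So Pa⁻¹ = kg⁻¹·m·s².
  kat = s⁻¹·mol.
  So kat² = s⁻²·mol².
  J = kg·m²·s⁻².
  F = kg⁻¹·m⁻²·s⁴·A².
  So F⁻¹ = kg·m²·s⁻⁴·A⁻².
  T = kg·s⁻²·A⁻¹.
  So T⁻¹ = kg⁻¹·s²·A.
  Combining: m⁻³·s·lm⁻²·Ω⁻¹·Pa⁻¹·kat²·J·F⁻¹·T⁻¹ = m⁻³ · s · cd⁻² · (kg⁻¹·m⁻²·s³·A²) · (kg⁻¹·m·s²) · (s⁻²·mol²) · (kg·m²·s⁻²) · (kg·m²·s⁻⁴·A⁻²) · (kg⁻¹·s²·A) = kg⁻¹·A·mol²·cd⁻².
Both reduce to kg⁻¹·A·mol²·cd⁻².

Yes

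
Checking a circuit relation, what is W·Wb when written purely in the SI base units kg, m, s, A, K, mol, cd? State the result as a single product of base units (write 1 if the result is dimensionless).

kg²·m⁴·s⁻⁵·A⁻¹

W = J/s (power = energy per time),
    = kg·m²·s⁻³.
Wb = V·s (flux: a volt is a weber per second),
    = kg·m²·s⁻²·A⁻¹.
Combining: W·Wb = (kg·m²·s⁻³) · (kg·m²·s⁻²·A⁻¹) = kg²·m⁴·s⁻⁵·A⁻¹.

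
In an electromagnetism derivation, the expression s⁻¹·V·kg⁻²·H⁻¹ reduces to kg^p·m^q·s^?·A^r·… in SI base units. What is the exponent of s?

-2

V = W/A (potential = power per current),
    = kg·m²·s⁻³·A⁻¹.
H = Wb/A (inductance = flux per current),
    = kg·m²·s⁻²·A⁻².
So H⁻¹ = kg⁻¹·m⁻²·s²·A².
Combining: s⁻¹·V·kg⁻²·H⁻¹ = s⁻¹ · (kg·m²·s⁻³·A⁻¹) · kg⁻² · (kg⁻¹·m⁻²·s²·A²) = kg⁻²·s⁻²·A.
The exponent of s is -2.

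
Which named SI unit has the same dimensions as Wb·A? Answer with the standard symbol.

J

Wb = kg·m²·s⁻²·A⁻¹.
Combining: Wb·A = (kg·m²·s⁻²·A⁻¹) · A = kg·m²·s⁻².
kg·m²·s⁻² is the base-SI form of the joule.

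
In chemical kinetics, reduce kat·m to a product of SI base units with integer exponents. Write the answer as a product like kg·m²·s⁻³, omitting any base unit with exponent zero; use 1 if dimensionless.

kat = s⁻¹·mol.
Combining: kat·m = (s⁻¹·mol) · m = m·s⁻¹·mol.

m·s⁻¹·mol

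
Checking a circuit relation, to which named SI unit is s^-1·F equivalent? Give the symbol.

S

F = kg⁻¹·m⁻²·s⁴·A².
Combining: s⁻¹·F = s⁻¹ · (kg⁻¹·m⁻²·s⁴·A²) = kg⁻¹·m⁻²·s³·A².
kg⁻¹·m⁻²·s³·A² is the base-SI form of the siemens.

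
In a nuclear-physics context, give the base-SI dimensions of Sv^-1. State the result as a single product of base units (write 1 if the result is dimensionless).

Sv = J/kg (equivalent dose = energy per mass),
    = m²·s⁻².
So Sv⁻¹ = m⁻²·s².

m⁻²·s²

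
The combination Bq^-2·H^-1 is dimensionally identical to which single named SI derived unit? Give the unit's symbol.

F

Bq = 1/s = s⁻¹ (activity is decays per second).
So Bq⁻² = s².
H = Wb/A (inductance = flux per current),
    = kg·m²·s⁻²·A⁻².
So H⁻¹ = kg⁻¹·m⁻²·s²·A².
Combining: Bq⁻²·H⁻¹ = s² · (kg⁻¹·m⁻²·s²·A²) = kg⁻¹·m⁻²·s⁴·A².
kg⁻¹·m⁻²·s⁴·A² is the base-SI form of the farad.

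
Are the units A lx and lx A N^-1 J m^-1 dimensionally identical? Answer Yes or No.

Yes

Left side:
  lx = lm/m² (illuminance = luminous flux per area),
      = m⁻²·cd.
  Combining: A·lx = A · (m⁻²·cd) = m⁻²·A·cd.
Right side:
  lx = lm/m² (illuminance = luminous flux per area),
      = m⁻²·cd.
  N = kg·m/s² = kg·m·s⁻² (force = mass × acceleration).
  So N⁻¹ = kg⁻¹·m⁻¹·s².
  J = N·m (work = force × distance),
      = kg·m²·s⁻².
  Combining: lx·A·N⁻¹·J·m⁻¹ = (m⁻²·cd) · A · (kg⁻¹·m⁻¹·s²) · (kg·m²·s⁻²) · m⁻¹ = m⁻²·A·cd.
Both reduce to m⁻²·A·cd.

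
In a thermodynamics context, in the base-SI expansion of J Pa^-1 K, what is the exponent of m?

3

J = kg·m²·s⁻².
Pa = kg·m⁻¹·s⁻².
So Pa⁻¹ = kg⁻¹·m·s².
Combining: J·Pa⁻¹·K = (kg·m²·s⁻²) · (kg⁻¹·m·s²) · K = m³·K.
The exponent of m is 3.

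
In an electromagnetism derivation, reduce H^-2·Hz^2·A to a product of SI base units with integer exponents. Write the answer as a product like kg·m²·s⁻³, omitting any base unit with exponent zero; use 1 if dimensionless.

H = kg·m²·s⁻²·A⁻².
So H⁻² = kg⁻²·m⁻⁴·s⁴·A⁴.
Hz = s⁻¹.
So Hz² = s⁻².
Combining: H⁻²·Hz²·A = (kg⁻²·m⁻⁴·s⁴·A⁴) · s⁻² · A = kg⁻²·m⁻⁴·s²·A⁵.

kg⁻²·m⁻⁴·s²·A⁵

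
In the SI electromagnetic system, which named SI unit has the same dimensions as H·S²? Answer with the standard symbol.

F

H = Wb/A (inductance = flux per current),
    = kg·m²·s⁻²·A⁻².
S = 1/Ω (conductance is reciprocal resistance),
    = kg⁻¹·m⁻²·s³·A².
So S² = kg⁻²·m⁻⁴·s⁶·A⁴.
Combining: H·S² = (kg·m²·s⁻²·A⁻²) · (kg⁻²·m⁻⁴·s⁶·A⁴) = kg⁻¹·m⁻²·s⁴·A².
kg⁻¹·m⁻²·s⁴·A² is the base-SI form of the farad.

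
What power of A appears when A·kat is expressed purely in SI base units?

kat = mol/s = s⁻¹·mol (catalytic activity).
Combining: A·kat = A · (s⁻¹·mol) = s⁻¹·A·mol.
The exponent of A is 1.

1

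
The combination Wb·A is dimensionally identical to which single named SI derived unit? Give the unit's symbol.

Wb = V·s (flux: a volt is a weber per second),
    = kg·m²·s⁻²·A⁻¹.
Combining: Wb·A = (kg·m²·s⁻²·A⁻¹) · A = kg·m²·s⁻².
kg·m²·s⁻² is the base-SI form of the joule.

J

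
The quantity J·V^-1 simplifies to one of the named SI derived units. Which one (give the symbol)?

C

J = N·m (work = force × distance),
    = kg·m²·s⁻².
V = W/A (potential = power per current),
    = kg·m²·s⁻³·A⁻¹.
So V⁻¹ = kg⁻¹·m⁻²·s³·A.
Combining: J·V⁻¹ = (kg·m²·s⁻²) · (kg⁻¹·m⁻²·s³·A) = s·A.
s·A is the base-SI form of the coulomb.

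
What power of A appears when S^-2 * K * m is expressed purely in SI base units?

S = kg⁻¹·m⁻²·s³·A².
So S⁻² = kg²·m⁴·s⁻⁶·A⁻⁴.
Combining: S⁻²·K·m = (kg²·m⁴·s⁻⁶·A⁻⁴) · K · m = kg²·m⁵·s⁻⁶·A⁻⁴·K.
The exponent of A is -4.

-4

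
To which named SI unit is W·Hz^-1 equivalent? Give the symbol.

J

W = J/s (power = energy per time),
    = kg·m²·s⁻³.
Hz = 1/s = s⁻¹ (frequency is cycles per second).
So Hz⁻¹ = s.
Combining: W·Hz⁻¹ = (kg·m²·s⁻³) · s = kg·m²·s⁻².
kg·m²·s⁻² is the base-SI form of the joule.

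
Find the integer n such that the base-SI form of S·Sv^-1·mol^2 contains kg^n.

S = 1/Ω (conductance is reciprocal resistance),
    = kg⁻¹·m⁻²·s³·A².
Sv = J/kg (equivalent dose = energy per mass),
    = m²·s⁻².
So Sv⁻¹ = m⁻²·s².
Combining: S·Sv⁻¹·mol² = (kg⁻¹·m⁻²·s³·A²) · (m⁻²·s²) · mol² = kg⁻¹·m⁻⁴·s⁵·A²·mol².
The exponent of kg is -1.

-1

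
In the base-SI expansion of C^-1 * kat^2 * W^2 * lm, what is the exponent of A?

-1

C = A·s = s·A (charge = current × time).
So C⁻¹ = s⁻¹·A⁻¹.
kat = mol/s = s⁻¹·mol (catalytic activity).
So kat² = s⁻²·mol².
W = J/s (power = energy per time),
    = kg·m²·s⁻³.
So W² = kg²·m⁴·s⁻⁶.
lm = cd·sr = cd (luminous flux; sr is dimensionless).
Combining: C⁻¹·kat²·W²·lm = (s⁻¹·A⁻¹) · (s⁻²·mol²) · (kg²·m⁴·s⁻⁶) · cd = kg²·m⁴·s⁻⁹·A⁻¹·mol²·cd.
The exponent of A is -1.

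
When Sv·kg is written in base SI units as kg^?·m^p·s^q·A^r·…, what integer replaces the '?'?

1

Sv = J/kg (equivalent dose = energy per mass),
    = m²·s⁻².
Combining: Sv·kg = (m²·s⁻²) · kg = kg·m²·s⁻².
The exponent of kg is 1.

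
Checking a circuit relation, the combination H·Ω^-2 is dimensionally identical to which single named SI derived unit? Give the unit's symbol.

F

H = Wb/A (inductance = flux per current),
    = kg·m²·s⁻²·A⁻².
Ω = V/A (resistance = voltage per current),
    = kg·m²·s⁻³·A⁻².
So Ω⁻² = kg⁻²·m⁻⁴·s⁶·A⁴.
Combining: H·Ω⁻² = (kg·m²·s⁻²·A⁻²) · (kg⁻²·m⁻⁴·s⁶·A⁴) = kg⁻¹·m⁻²·s⁴·A².
kg⁻¹·m⁻²·s⁴·A² is the base-SI form of the farad.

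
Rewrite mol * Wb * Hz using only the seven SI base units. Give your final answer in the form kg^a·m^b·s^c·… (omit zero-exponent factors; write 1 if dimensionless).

Wb = V·s (flux: a volt is a weber per second),
    = kg·m²·s⁻²·A⁻¹.
Hz = 1/s = s⁻¹ (frequency is cycles per second).
Combining: mol·Wb·Hz = mol · (kg·m²·s⁻²·A⁻¹) · s⁻¹ = kg·m²·s⁻³·A⁻¹·mol.

kg·m²·s⁻³·A⁻¹·mol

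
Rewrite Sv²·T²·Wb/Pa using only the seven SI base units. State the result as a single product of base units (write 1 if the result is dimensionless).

kg²·m⁷·s⁻⁸·A⁻³

Sv = m²·s⁻².
So Sv² = m⁴·s⁻⁴.
T = kg·s⁻²·A⁻¹.
So T² = kg²·s⁻⁴·A⁻².
Wb = kg·m²·s⁻²·A⁻¹.
Pa = kg·m⁻¹·s⁻².
So Pa⁻¹ = kg⁻¹·m·s².
Combining: Sv²·T²·Wb·Pa⁻¹ = (m⁴·s⁻⁴) · (kg²·s⁻⁴·A⁻²) · (kg·m²·s⁻²·A⁻¹) · (kg⁻¹·m·s²) = kg²·m⁷·s⁻⁸·A⁻³.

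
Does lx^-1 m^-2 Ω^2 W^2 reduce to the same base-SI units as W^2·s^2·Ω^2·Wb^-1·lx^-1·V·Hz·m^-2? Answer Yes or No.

Left side:
  lx = m⁻²·cd.
  So lx⁻¹ = m²·cd⁻¹.
  Ω = kg·m²·s⁻³·A⁻².
  So Ω² = kg²·m⁴·s⁻⁶·A⁻⁴.
  W = kg·m²·s⁻³.
  So W² = kg²·m⁴·s⁻⁶.
  Combining: lx⁻¹·m⁻²·Ω²·W² = (m²·cd⁻¹) · m⁻² · (kg²·m⁴·s⁻⁶·A⁻⁴) · (kg²·m⁴·s⁻⁶) = kg⁴·m⁸·s⁻¹²·A⁻⁴·cd⁻¹.
Right side:
  W = J/s (power = energy per time),
      = kg·m²·s⁻³.
  So W² = kg²·m⁴·s⁻⁶.
  Ω = V/A (resistance = voltage per current),
      = kg·m²·s⁻³·A⁻².
  So Ω² = kg²·m⁴·s⁻⁶·A⁻⁴.
  Wb = V·s (flux: a volt is a weber per second),
      = kg·m²·s⁻²·A⁻¹.
  So Wb⁻¹ = kg⁻¹·m⁻²·s²·A.
  lx = lm/m² (illuminance = luminous flux per area),
      = m⁻²·cd.
  So lx⁻¹ = m²·cd⁻¹.
  V = W/A (potential = power per current),
      = kg·m²·s⁻³·A⁻¹.
  Hz = 1/s = s⁻¹ (frequency is cycles per second).
  Combining: W²·s²·Ω²·Wb⁻¹·lx⁻¹·V·Hz·m⁻² = (kg²·m⁴·s⁻⁶) · s² · (kg²·m⁴·s⁻⁶·A⁻⁴) · (kg⁻¹·m⁻²·s²·A) · (m²·cd⁻¹) · (kg·m²·s⁻³·A⁻¹) · s⁻¹ · m⁻² = kg⁴·m⁸·s⁻¹²·A⁻⁴·cd⁻¹.
Both reduce to kg⁴·m⁸·s⁻¹²·A⁻⁴·cd⁻¹.

Yes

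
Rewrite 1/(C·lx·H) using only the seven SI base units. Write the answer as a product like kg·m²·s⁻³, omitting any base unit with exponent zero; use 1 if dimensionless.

kg⁻¹·s·A·cd⁻¹

C = s·A.
So C⁻¹ = s⁻¹·A⁻¹.
lx = m⁻²·cd.
So lx⁻¹ = m²·cd⁻¹.
H = kg·m²·s⁻²·A⁻².
So H⁻¹ = kg⁻¹·m⁻²·s²·A².
Combining: C⁻¹·lx⁻¹·H⁻¹ = (s⁻¹·A⁻¹) · (m²·cd⁻¹) · (kg⁻¹·m⁻²·s²·A²) = kg⁻¹·s·A·cd⁻¹.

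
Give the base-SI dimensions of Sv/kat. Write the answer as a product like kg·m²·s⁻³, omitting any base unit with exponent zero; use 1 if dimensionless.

kat = s⁻¹·mol.
So kat⁻¹ = s·mol⁻¹.
Sv = m²·s⁻².
Combining: kat⁻¹·Sv = (s·mol⁻¹) · (m²·s⁻²) = m²·s⁻¹·mol⁻¹.

m²·s⁻¹·mol⁻¹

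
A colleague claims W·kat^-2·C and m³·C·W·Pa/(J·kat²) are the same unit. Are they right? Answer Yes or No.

Left side:
  W = kg·m²·s⁻³.
  kat = s⁻¹·mol.
  So kat⁻² = s²·mol⁻².
  C = s·A.
  Combining: W·kat⁻²·C = (kg·m²·s⁻³) · (s²·mol⁻²) · (s·A) = kg·m²·A·mol⁻².
Right side:
  C = s·A.
  J = kg·m²·s⁻².
  So J⁻¹ = kg⁻¹·m⁻²·s².
  W = kg·m²·s⁻³.
  kat = s⁻¹·mol.
  So kat⁻² = s²·mol⁻².
  Pa = kg·m⁻¹·s⁻².
  Combining: m³·C·J⁻¹·W·kat⁻²·Pa = m³ · (s·A) · (kg⁻¹·m⁻²·s²) · (kg·m²·s⁻³) · (s²·mol⁻²) · (kg·m⁻¹·s⁻²) = kg·m²·A·mol⁻².
Both reduce to kg·m²·A·mol⁻².

Yes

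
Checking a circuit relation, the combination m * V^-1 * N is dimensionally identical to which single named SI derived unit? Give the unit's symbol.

V = W/A (potential = power per current),
    = kg·m²·s⁻³·A⁻¹.
So V⁻¹ = kg⁻¹·m⁻²·s³·A.
N = kg·m/s² = kg·m·s⁻² (force = mass × acceleration).
Combining: m·V⁻¹·N = m · (kg⁻¹·m⁻²·s³·A) · (kg·m·s⁻²) = s·A.
s·A is the base-SI form of the coulomb.

C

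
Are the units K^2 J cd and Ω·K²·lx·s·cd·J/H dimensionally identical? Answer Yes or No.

Left side:
  J = kg·m²·s⁻².
  Combining: K²·J·cd = K² · (kg·m²·s⁻²) · cd = kg·m²·s⁻²·K²·cd.
Right side:
  Ω = kg·m²·s⁻³·A⁻².
  H = kg·m²·s⁻²·A⁻².
  So H⁻¹ = kg⁻¹·m⁻²·s²·A².
  lx = m⁻²·cd.
  J = kg·m²·s⁻².
  Combining: Ω·K²·H⁻¹·lx·s·cd·J = (kg·m²·s⁻³·A⁻²) · K² · (kg⁻¹·m⁻²·s²·A²) · (m⁻²·cd) · s · cd · (kg·m²·s⁻²) = kg·s⁻²·K²·cd².
Left is kg·m²·s⁻²·K²·cd; right is kg·s⁻²·K²·cd² — different.

No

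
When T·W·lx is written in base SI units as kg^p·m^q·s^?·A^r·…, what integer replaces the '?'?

T = Wb/m² (flux density = flux per area),
    = kg·s⁻²·A⁻¹.
W = J/s (power = energy per time),
    = kg·m²·s⁻³.
lx = lm/m² (illuminance = luminous flux per area),
    = m⁻²·cd.
Combining: T·W·lx = (kg·s⁻²·A⁻¹) · (kg·m²·s⁻³) · (m⁻²·cd) = kg²·s⁻⁵·A⁻¹·cd.
The exponent of s is -5.

-5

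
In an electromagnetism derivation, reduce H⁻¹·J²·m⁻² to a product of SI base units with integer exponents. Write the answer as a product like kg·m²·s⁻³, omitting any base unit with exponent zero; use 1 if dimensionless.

H = kg·m²·s⁻²·A⁻².
So H⁻¹ = kg⁻¹·m⁻²·s²·A².
J = kg·m²·s⁻².
So J² = kg²·m⁴·s⁻⁴.
Combining: H⁻¹·J²·m⁻² = (kg⁻¹·m⁻²·s²·A²) · (kg²·m⁴·s⁻⁴) · m⁻² = kg·s⁻²·A².

kg·s⁻²·A²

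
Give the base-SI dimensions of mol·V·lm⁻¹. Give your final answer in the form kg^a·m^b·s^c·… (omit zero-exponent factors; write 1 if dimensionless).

kg·m²·s⁻³·A⁻¹·mol·cd⁻¹

V = W/A (potential = power per current),
    = kg·m²·s⁻³·A⁻¹.
lm = cd·sr = cd (luminous flux; sr is dimensionless).
So lm⁻¹ = cd⁻¹.
Combining: mol·V·lm⁻¹ = mol · (kg·m²·s⁻³·A⁻¹) · cd⁻¹ = kg·m²·s⁻³·A⁻¹·mol·cd⁻¹.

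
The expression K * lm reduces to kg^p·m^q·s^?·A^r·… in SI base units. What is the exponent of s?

0

lm = cd·sr = cd (luminous flux; sr is dimensionless).
Combining: K·lm = K · cd = K·cd.
The exponent of s is 0.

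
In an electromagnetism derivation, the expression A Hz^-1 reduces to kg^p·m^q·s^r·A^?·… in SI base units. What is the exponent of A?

Hz = 1/s = s⁻¹ (frequency is cycles per second).
So Hz⁻¹ = s.
Combining: A·Hz⁻¹ = A · s = s·A.
The exponent of A is 1.

1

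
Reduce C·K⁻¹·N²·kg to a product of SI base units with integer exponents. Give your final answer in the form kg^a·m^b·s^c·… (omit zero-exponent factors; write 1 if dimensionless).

kg³·m²·s⁻³·A·K⁻¹

C = A·s = s·A (charge = current × time).
N = kg·m/s² = kg·m·s⁻² (force = mass × acceleration).
So N² = kg²·m²·s⁻⁴.
Combining: C·K⁻¹·N²·kg = (s·A) · K⁻¹ · (kg²·m²·s⁻⁴) · kg = kg³·m²·s⁻³·A·K⁻¹.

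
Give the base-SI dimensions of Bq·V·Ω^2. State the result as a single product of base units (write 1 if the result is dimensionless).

Bq = 1/s = s⁻¹ (activity is decays per second).
V = W/A (potential = power per current),
    = kg·m²·s⁻³·A⁻¹.
Ω = V/A (resistance = voltage per current),
    = kg·m²·s⁻³·A⁻².
So Ω² = kg²·m⁴·s⁻⁶·A⁻⁴.
Combining: Bq·V·Ω² = s⁻¹ · (kg·m²·s⁻³·A⁻¹) · (kg²·m⁴·s⁻⁶·A⁻⁴) = kg³·m⁶·s⁻¹⁰·A⁻⁵.

kg³·m⁶·s⁻¹⁰·A⁻⁵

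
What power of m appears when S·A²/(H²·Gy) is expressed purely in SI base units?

H = kg·m²·s⁻²·A⁻².
So H⁻² = kg⁻²·m⁻⁴·s⁴·A⁴.
S = kg⁻¹·m⁻²·s³·A².
Gy = m²·s⁻².
So Gy⁻¹ = m⁻²·s².
Combining: H⁻²·S·Gy⁻¹·A² = (kg⁻²·m⁻⁴·s⁴·A⁴) · (kg⁻¹·m⁻²·s³·A²) · (m⁻²·s²) · A² = kg⁻³·m⁻⁸·s⁹·A⁸.
The exponent of m is -8.

-8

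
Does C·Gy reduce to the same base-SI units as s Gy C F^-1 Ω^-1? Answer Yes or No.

Left side:
  C = s·A.
  Gy = m²·s⁻².
  Combining: C·Gy = (s·A) · (m²·s⁻²) = m²·s⁻¹·A.
Right side:
  Gy = J/kg (absorbed dose = energy per mass),
      = m²·s⁻².
  C = A·s = s·A (charge = current × time).
  F = C/V (capacitance = charge per voltage),
      = A·s/(kg·m²·s⁻³·A⁻¹) (substituting C and V),
      = kg⁻¹·m⁻²·s⁴·A².
  So F⁻¹ = kg·m²·s⁻⁴·A⁻².
  Ω = V/A (resistance = voltage per current),
      = kg·m²·s⁻³·A⁻².
  So Ω⁻¹ = kg⁻¹·m⁻²·s³·A².
  Combining: s·Gy·C·F⁻¹·Ω⁻¹ = s · (m²·s⁻²) · (s·A) · (kg·m²·s⁻⁴·A⁻²) · (kg⁻¹·m⁻²·s³·A²) = m²·s⁻¹·A.
Both reduce to m²·s⁻¹·A.

Yes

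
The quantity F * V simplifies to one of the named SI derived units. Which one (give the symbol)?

F = kg⁻¹·m⁻²·s⁴·A².
V = kg·m²·s⁻³·A⁻¹.
Combining: F·V = (kg⁻¹·m⁻²·s⁴·A²) · (kg·m²·s⁻³·A⁻¹) = s·A.
s·A is the base-SI form of the coulomb.

C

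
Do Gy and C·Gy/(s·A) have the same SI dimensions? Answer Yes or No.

Yes

Left side:
  Gy = J/kg (absorbed dose = energy per mass),
      = m²·s⁻².
Right side:
  C = s·A.
  Gy = m²·s⁻².
  Combining: s⁻¹·C·Gy·A⁻¹ = s⁻¹ · (s·A) · (m²·s⁻²) · A⁻¹ = m²·s⁻².
Both reduce to m²·s⁻².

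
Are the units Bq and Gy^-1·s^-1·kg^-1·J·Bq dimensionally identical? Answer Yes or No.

No

Left side:
  Bq = s⁻¹.
Right side:
  Gy = m²·s⁻².
  So Gy⁻¹ = m⁻²·s².
  J = kg·m²·s⁻².
  Bq = s⁻¹.
  Combining: Gy⁻¹·s⁻¹·kg⁻¹·J·Bq = (m⁻²·s²) · s⁻¹ · kg⁻¹ · (kg·m²·s⁻²) · s⁻¹ = s⁻².
Left is s⁻¹; right is s⁻² — different.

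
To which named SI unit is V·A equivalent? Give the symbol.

W

V = kg·m²·s⁻³·A⁻¹.
Combining: V·A = (kg·m²·s⁻³·A⁻¹) · A = kg·m²·s⁻³.
kg·m²·s⁻³ is the base-SI form of the watt.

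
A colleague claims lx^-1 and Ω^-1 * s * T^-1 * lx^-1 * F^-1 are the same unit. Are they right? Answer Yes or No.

Left side:
  lx = m⁻²·cd.
  So lx⁻¹ = m²·cd⁻¹.
Right side:
  Ω = kg·m²·s⁻³·A⁻².
  So Ω⁻¹ = kg⁻¹·m⁻²·s³·A².
  T = kg·s⁻²·A⁻¹.
  So T⁻¹ = kg⁻¹·s²·A.
  lx = m⁻²·cd.
  So lx⁻¹ = m²·cd⁻¹.
  F = kg⁻¹·m⁻²·s⁴·A².
  So F⁻¹ = kg·m²·s⁻⁴·A⁻².
  Combining: Ω⁻¹·s·T⁻¹·lx⁻¹·F⁻¹ = (kg⁻¹·m⁻²·s³·A²) · s · (kg⁻¹·s²·A) · (m²·cd⁻¹) · (kg·m²·s⁻⁴·A⁻²) = kg⁻¹·m²·s²·A·cd⁻¹.
Left is m²·cd⁻¹; right is kg⁻¹·m²·s²·A·cd⁻¹ — different.

No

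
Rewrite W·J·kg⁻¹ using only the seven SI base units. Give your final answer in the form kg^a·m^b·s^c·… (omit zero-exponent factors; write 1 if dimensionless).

W = kg·m²·s⁻³.
J = kg·m²·s⁻².
Combining: W·J·kg⁻¹ = (kg·m²·s⁻³) · (kg·m²·s⁻²) · kg⁻¹ = kg·m⁴·s⁻⁵.

kg·m⁴·s⁻⁵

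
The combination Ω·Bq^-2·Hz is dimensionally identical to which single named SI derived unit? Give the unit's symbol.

Ω = V/A (resistance = voltage per current),
    = kg·m²·s⁻³·A⁻².
Bq = 1/s = s⁻¹ (activity is decays per second).
So Bq⁻² = s².
Hz = 1/s = s⁻¹ (frequency is cycles per second).
Combining: Ω·Bq⁻²·Hz = (kg·m²·s⁻³·A⁻²) · s² · s⁻¹ = kg·m²·s⁻²·A⁻².
kg·m²·s⁻²·A⁻² is the base-SI form of the henry.

H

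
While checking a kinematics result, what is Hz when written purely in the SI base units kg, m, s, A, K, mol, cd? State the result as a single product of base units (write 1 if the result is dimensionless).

s⁻¹

Hz = 1/s = s⁻¹ (frequency is cycles per second).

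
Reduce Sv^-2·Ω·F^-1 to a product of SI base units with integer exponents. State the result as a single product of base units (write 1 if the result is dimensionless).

kg²·s⁻³·A⁻⁴

Sv = J/kg (equivalent dose = energy per mass),
    = m²·s⁻².
So Sv⁻² = m⁻⁴·s⁴.
Ω = V/A (resistance = voltage per current),
    = kg·m²·s⁻³·A⁻².
F = C/V (capacitance = charge per voltage),
    = A·s/(kg·m²·s⁻³·A⁻¹) (substituting C and V),
    = kg⁻¹·m⁻²·s⁴·A².
So F⁻¹ = kg·m²·s⁻⁴·A⁻².
Combining: Sv⁻²·Ω·F⁻¹ = (m⁻⁴·s⁴) · (kg·m²·s⁻³·A⁻²) · (kg·m²·s⁻⁴·A⁻²) = kg²·s⁻³·A⁻⁴.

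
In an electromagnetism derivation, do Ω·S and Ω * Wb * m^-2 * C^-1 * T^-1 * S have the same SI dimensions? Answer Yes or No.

Left side:
  Ω = kg·m²·s⁻³·A⁻².
  S = kg⁻¹·m⁻²·s³·A².
  Combining: Ω·S = (kg·m²·s⁻³·A⁻²) · (kg⁻¹·m⁻²·s³·A²) = 1.
Right side:
  Ω = V/A (resistance = voltage per current),
      = kg·m²·s⁻³·A⁻².
  Wb = V·s (flux: a volt is a weber per second),
      = kg·m²·s⁻²·A⁻¹.
  C = A·s = s·A (charge = current × time).
  So C⁻¹ = s⁻¹·A⁻¹.
  T = Wb/m² (flux density = flux per area),
      = kg·s⁻²·A⁻¹.
  So T⁻¹ = kg⁻¹·s²·A.
  S = 1/Ω (conductance is reciprocal resistance),
      = kg⁻¹·m⁻²·s³·A².
  Combining: Ω·Wb·m⁻²·C⁻¹·T⁻¹·S = (kg·m²·s⁻³·A⁻²) · (kg·m²·s⁻²·A⁻¹) · m⁻² · (s⁻¹·A⁻¹) · (kg⁻¹·s²·A) · (kg⁻¹·m⁻²·s³·A²) = s⁻¹·A⁻¹.
Left is 1; right is s⁻¹·A⁻¹ — different.

No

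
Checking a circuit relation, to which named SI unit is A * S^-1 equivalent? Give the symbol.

S = 1/Ω (conductance is reciprocal resistance),
    = kg⁻¹·m⁻²·s³·A².
So S⁻¹ = kg·m²·s⁻³·A⁻².
Combining: A·S⁻¹ = A · (kg·m²·s⁻³·A⁻²) = kg·m²·s⁻³·A⁻¹.
kg·m²·s⁻³·A⁻¹ is the base-SI form of the volt.

V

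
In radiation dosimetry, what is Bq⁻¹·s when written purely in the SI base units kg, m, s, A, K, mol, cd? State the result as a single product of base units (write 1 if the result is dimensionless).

Bq = 1/s = s⁻¹ (activity is decays per second).
So Bq⁻¹ = s.
Combining: Bq⁻¹·s = s · s = s².

s²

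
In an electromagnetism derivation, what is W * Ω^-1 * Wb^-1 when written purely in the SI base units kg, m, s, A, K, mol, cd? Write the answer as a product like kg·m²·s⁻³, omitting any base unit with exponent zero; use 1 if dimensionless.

kg⁻¹·m⁻²·s²·A³

W = J/s (power = energy per time),
    = kg·m²·s⁻³.
Ω = V/A (resistance = voltage per current),
    = kg·m²·s⁻³·A⁻².
So Ω⁻¹ = kg⁻¹·m⁻²·s³·A².
Wb = V·s (flux: a volt is a weber per second),
    = kg·m²·s⁻²·A⁻¹.
So Wb⁻¹ = kg⁻¹·m⁻²·s²·A.
Combining: W·Ω⁻¹·Wb⁻¹ = (kg·m²·s⁻³) · (kg⁻¹·m⁻²·s³·A²) · (kg⁻¹·m⁻²·s²·A) = kg⁻¹·m⁻²·s²·A³.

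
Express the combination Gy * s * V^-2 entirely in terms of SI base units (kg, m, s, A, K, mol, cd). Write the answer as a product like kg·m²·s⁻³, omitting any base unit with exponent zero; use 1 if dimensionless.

kg⁻²·m⁻²·s⁵·A²

Gy = J/kg (absorbed dose = energy per mass),
    = m²·s⁻².
V = W/A (potential = power per current),
    = kg·m²·s⁻³·A⁻¹.
So V⁻² = kg⁻²·m⁻⁴·s⁶·A².
Combining: Gy·s·V⁻² = (m²·s⁻²) · s · (kg⁻²·m⁻⁴·s⁶·A²) = kg⁻²·m⁻²·s⁵·A².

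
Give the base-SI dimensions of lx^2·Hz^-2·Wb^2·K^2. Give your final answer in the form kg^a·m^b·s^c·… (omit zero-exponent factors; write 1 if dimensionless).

kg²·s⁻²·A⁻²·K²·cd²

lx = lm/m² (illuminance = luminous flux per area),
    = m⁻²·cd.
So lx² = m⁻⁴·cd².
Hz = 1/s = s⁻¹ (frequency is cycles per second).
So Hz⁻² = s².
Wb = V·s (flux: a volt is a weber per second),
    = kg·m²·s⁻²·A⁻¹.
So Wb² = kg²·m⁴·s⁻⁴·A⁻².
Combining: lx²·Hz⁻²·Wb²·K² = (m⁻⁴·cd²) · s² · (kg²·m⁴·s⁻⁴·A⁻²) · K² = kg²·s⁻²·A⁻²·K²·cd².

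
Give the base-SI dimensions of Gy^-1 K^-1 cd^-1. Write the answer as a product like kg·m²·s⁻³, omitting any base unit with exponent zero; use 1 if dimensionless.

Gy = m²·s⁻².
So Gy⁻¹ = m⁻²·s².
Combining: Gy⁻¹·K⁻¹·cd⁻¹ = (m⁻²·s²) · K⁻¹ · cd⁻¹ = m⁻²·s²·K⁻¹·cd⁻¹.

m⁻²·s²·K⁻¹·cd⁻¹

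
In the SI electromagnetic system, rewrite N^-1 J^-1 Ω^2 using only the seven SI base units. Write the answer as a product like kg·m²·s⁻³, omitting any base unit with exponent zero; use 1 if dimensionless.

m·s⁻²·A⁻⁴

N = kg·m·s⁻².
So N⁻¹ = kg⁻¹·m⁻¹·s².
J = kg·m²·s⁻².
So J⁻¹ = kg⁻¹·m⁻²·s².
Ω = kg·m²·s⁻³·A⁻².
So Ω² = kg²·m⁴·s⁻⁶·A⁻⁴.
Combining: N⁻¹·J⁻¹·Ω² = (kg⁻¹·m⁻¹·s²) · (kg⁻¹·m⁻²·s²) · (kg²·m⁴·s⁻⁶·A⁻⁴) = m·s⁻²·A⁻⁴.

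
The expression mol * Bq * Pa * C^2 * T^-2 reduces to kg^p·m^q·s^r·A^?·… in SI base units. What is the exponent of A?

4

Bq = 1/s = s⁻¹ (activity is decays per second).
Pa = N/m² (pressure = force per area),
    = kg·m⁻¹·s⁻².
C = A·s = s·A (charge = current × time).
So C² = s²·A².
T = Wb/m² (flux density = flux per area),
    = kg·s⁻²·A⁻¹.
So T⁻² = kg⁻²·s⁴·A².
Combining: mol·Bq·Pa·C²·T⁻² = mol · s⁻¹ · (kg·m⁻¹·s⁻²) · (s²·A²) · (kg⁻²·s⁴·A²) = kg⁻¹·m⁻¹·s³·A⁴·mol.
The exponent of A is 4.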